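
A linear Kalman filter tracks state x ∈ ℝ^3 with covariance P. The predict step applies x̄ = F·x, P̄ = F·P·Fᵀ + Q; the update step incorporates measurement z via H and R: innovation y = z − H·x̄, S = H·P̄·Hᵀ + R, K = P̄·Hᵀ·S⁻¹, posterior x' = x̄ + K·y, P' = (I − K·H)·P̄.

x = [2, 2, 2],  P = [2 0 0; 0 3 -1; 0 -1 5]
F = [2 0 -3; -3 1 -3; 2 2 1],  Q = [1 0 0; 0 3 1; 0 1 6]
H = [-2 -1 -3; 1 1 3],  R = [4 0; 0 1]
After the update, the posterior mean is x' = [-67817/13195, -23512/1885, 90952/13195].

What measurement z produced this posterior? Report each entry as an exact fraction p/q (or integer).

z = [2, 3]

x̄ = F·x = [-2, -10, 10]
P̄ = F·P·Fᵀ + Q = [54 36 -1; 36 75 -15; -1 -15 27]
S = H·P̄·Hᵀ + R = [580 -435; -435 349]
K = P̄·Hᵀ·S⁻¹ = [-11364/13195 -75/91; -984/1885 -6/13; 5939/13195 68/91]
x' − x̄ = [-41427/13195, -4662/1885, -40998/13195] = K·y
y = (KᵀK)⁻¹·Kᵀ·(x' − x̄) = [18, -15]
z = y + H·x̄ = [18, -15] + [-16, 18] = [2, 3]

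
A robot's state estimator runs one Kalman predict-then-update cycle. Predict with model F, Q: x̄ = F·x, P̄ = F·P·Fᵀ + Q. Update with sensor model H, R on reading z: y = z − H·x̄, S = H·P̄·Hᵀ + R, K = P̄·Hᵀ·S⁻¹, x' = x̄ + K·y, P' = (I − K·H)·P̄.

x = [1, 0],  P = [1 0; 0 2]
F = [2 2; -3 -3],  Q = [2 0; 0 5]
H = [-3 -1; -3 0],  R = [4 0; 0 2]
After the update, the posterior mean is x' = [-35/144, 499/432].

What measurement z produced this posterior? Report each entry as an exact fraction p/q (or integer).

z = [-1, 1]

x̄ = F·x = [2, -3]
P̄ = F·P·Fᵀ + Q = [14 -18; -18 32]
S = H·P̄·Hᵀ + R = [54 72; 72 128]
K = P̄·Hᵀ·S⁻¹ = [-1/36 -5/16; -67/108 37/48]
x' − x̄ = [-323/144, 1795/432] = K·y
y = (KᵀK)⁻¹·Kᵀ·(x' − x̄) = [2, 7]
z = y + H·x̄ = [2, 7] + [-3, -6] = [-1, 1]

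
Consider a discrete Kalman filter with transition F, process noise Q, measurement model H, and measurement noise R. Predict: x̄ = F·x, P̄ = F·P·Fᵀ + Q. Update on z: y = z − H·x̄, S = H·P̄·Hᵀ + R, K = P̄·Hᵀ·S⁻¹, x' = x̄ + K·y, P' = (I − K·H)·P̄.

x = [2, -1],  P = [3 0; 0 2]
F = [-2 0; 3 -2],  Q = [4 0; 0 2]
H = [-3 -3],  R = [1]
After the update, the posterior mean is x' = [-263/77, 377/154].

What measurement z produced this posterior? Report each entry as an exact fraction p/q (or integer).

x̄ = F·x = [-4, 8]
P̄ = F·P·Fᵀ + Q = [16 -18; -18 37]
S = H·P̄·Hᵀ + R = [154]
K = P̄·Hᵀ·S⁻¹ = [3/77; -57/154]
x' − x̄ = [45/77, -855/154] = K·y
y = (KᵀK)⁻¹·Kᵀ·(x' − x̄) = [15]
z = y + H·x̄ = [15] + [-12] = [3]

z = [3]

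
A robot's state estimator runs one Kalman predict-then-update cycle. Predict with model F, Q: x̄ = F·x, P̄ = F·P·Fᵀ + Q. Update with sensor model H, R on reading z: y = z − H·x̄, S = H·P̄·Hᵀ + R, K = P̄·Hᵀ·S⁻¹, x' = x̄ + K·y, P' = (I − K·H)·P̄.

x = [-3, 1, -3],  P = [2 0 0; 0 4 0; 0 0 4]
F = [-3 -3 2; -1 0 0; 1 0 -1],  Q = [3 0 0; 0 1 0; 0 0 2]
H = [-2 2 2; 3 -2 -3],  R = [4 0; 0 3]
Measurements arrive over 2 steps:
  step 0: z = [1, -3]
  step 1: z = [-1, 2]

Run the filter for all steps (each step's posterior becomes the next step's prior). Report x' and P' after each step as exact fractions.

step 0: x' = [2235/2902, 3261/1451, -47/1451], P' = [5960/1451 1431/1451 4586/1451; 1431/1451 3165/1451 -960/1451; 4586/1451 -960/1451 5380/1451]
step 1: x' = [-2663/32270, 663767/3452890, -2822711/3452890], P' = [59716/16135 40923/16135 25476/16135; 40923/16135 5734293/1726445 51591/1726445; 25476/16135 51591/1726445 2757527/1726445]

step 0: x̄ = F·x = [0, 3, 0]
step 0: P̄ = F·P·Fᵀ + Q = [73 6 -14; 6 3 -2; -14 -2 8]
step 0: y = z − H·x̄ = [-5, 3]
step 0: S = H·P̄·Hᵀ + R = [388 -586; -586 900]
step 0: K = P̄·Hᵀ·S⁻¹ = [57/2902 420/1451; 387/1451 281/1451; -83/1451 -154/1451]
step 0: x' = x̄ + K·y = [2235/2902, 3261/1451, -47/1451]
step 0: P' = (I − K·H)·P̄ = [5960/1451 1431/1451 4586/1451; 1431/1451 3165/1451 -960/1451; 4586/1451 -960/1451 5380/1451]
step 1: x̄ = F·x = [-26459/2902, -2235/2902, 2329/2902]
step 1: P̄ = F·P·Fᵀ + Q = [90244/1451 13001/1451 -12883/1451; 13001/1451 7411/1451 -1374/1451; -12883/1451 -1374/1451 5070/1451]
step 1: y = z − H·x̄ = [-28004/1451, 43849/1451]
step 1: S = H·P̄·Hᵀ + R = [404768/1451 -612374/1451; -612374/1451 951217/1451]
step 1: K = P̄·Hᵀ·S⁻¹ = [6683/32270 994/2305; 1407123/3452890 72044/246635; 41593/1726445 -9427/246635]
step 1: x' = x̄ + K·y = [-2663/32270, 663767/3452890, -2822711/3452890]
step 1: P' = (I − K·H)·P̄ = [59716/16135 40923/16135 25476/16135; 40923/16135 5734293/1726445 51591/1726445; 25476/16135 51591/1726445 2757527/1726445]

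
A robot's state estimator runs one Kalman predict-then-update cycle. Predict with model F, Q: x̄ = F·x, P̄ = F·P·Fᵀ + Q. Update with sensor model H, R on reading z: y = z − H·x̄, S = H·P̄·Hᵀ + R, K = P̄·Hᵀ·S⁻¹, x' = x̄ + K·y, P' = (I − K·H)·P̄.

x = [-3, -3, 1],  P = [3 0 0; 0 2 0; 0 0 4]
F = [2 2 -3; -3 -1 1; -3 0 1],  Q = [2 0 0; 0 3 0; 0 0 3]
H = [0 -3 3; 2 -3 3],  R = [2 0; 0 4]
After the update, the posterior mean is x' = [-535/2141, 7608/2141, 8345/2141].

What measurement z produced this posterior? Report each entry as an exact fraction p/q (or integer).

z = [1, 1]

x̄ = F·x = [-15, 13, 10]
P̄ = F·P·Fᵀ + Q = [58 -34 -30; -34 36 31; -30 31 34]
S = H·P̄·Hᵀ + R = [74 96; 96 356]
K = P̄·Hᵀ·S⁻¹ = [-1002/2141 1040/2141; 657/4282 -2351/8564; 2025/4282 -2319/8564]
x' − x̄ = [31580/2141, -20225/2141, -13065/2141] = K·y
y = (KᵀK)⁻¹·Kᵀ·(x' − x̄) = [10, 40]
z = y + H·x̄ = [10, 40] + [-9, -39] = [1, 1]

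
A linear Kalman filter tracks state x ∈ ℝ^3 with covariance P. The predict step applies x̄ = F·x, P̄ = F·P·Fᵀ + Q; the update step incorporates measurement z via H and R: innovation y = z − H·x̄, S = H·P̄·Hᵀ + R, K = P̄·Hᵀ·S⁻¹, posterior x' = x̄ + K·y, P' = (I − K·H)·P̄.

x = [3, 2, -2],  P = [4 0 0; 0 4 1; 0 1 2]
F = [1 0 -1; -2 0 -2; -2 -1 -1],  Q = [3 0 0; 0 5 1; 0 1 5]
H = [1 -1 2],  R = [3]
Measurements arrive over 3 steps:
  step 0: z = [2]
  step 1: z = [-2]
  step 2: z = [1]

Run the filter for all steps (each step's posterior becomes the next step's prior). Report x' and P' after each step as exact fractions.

step 0: x' = [286/53, -15/53, -108/53], P' = [468/53 -251/53 -355/53; -251/53 1368/53 829/53; -355/53 829/53 637/53]
step 1: x' = [36706/4805, -31109/4805, -38744/4805], P' = [120566/4805 -38434/4805 -77634/4805; -38434/4805 171117/9610 128407/9610; -77634/4805 128407/9610 149267/9610]
step 2: x' = [15013557/1229957, -3126904/1229957, -8276899/1229957], P' = [80833808/1229957 -35703499/1229957 -57747381/1229957; -35703499/1229957 35214111/1229957 35964383/1229957; -57747381/1229957 35964383/1229957 47748880/1229957]

step 0: x̄ = F·x = [5, -2, -6]
step 0: P̄ = F·P·Fᵀ + Q = [9 -4 -5; -4 29 23; -5 23 29]
step 0: y = z − H·x̄ = [7]
step 0: S = H·P̄·Hᵀ + R = [53]
step 0: K = P̄·Hᵀ·S⁻¹ = [3/53; 13/53; 30/53]
step 0: x' = x̄ + K·y = [286/53, -15/53, -108/53]
step 0: P' = (I − K·H)·P̄ = [468/53 -251/53 -355/53; -251/53 1368/53 829/53; -355/53 829/53 637/53]
step 1: x̄ = F·x = [394/53, -356/53, -449/53]
step 1: P̄ = F·P·Fᵀ + Q = [1974/53 338/53 426/53; 338/53 1845/53 2225/53; 426/53 2225/53 3376/53]
step 1: y = z − H·x̄ = [42/53]
step 1: S = H·P̄·Hᵀ + R = [9610/53]
step 1: K = P̄·Hᵀ·S⁻¹ = [1244/4805; 2943/9610; 4953/9610]
step 1: x' = x̄ + K·y = [36706/4805, -31109/4805, -38744/4805]
step 1: P' = (I − K·H)·P̄ = [120566/4805 -38434/4805 -77634/4805; -38434/4805 171117/9610 128407/9610; -77634/4805 128407/9610 149267/9610]
step 2: x̄ = F·x = [15090/961, 4076/4805, -3559/4805]
step 2: P̄ = F·P·Fᵀ + Q = [145953/1922 -18373/961 -28299/961; -18373/961 183751/4805 222071/4805; -28299/961 222071/4805 330616/4805]
step 2: y = z − H·x̄ = [-59451/4805]
step 2: S = H·P̄·Hᵀ + R = [1229957/9610]
step 2: K = P̄·Hᵀ·S⁻¹ = [347515/1229957; 337052/1229957; 595332/1229957]
step 2: x' = x̄ + K·y = [15013557/1229957, -3126904/1229957, -8276899/1229957]
step 2: P' = (I − K·H)·P̄ = [80833808/1229957 -35703499/1229957 -57747381/1229957; -35703499/1229957 35214111/1229957 35964383/1229957; -57747381/1229957 35964383/1229957 47748880/1229957]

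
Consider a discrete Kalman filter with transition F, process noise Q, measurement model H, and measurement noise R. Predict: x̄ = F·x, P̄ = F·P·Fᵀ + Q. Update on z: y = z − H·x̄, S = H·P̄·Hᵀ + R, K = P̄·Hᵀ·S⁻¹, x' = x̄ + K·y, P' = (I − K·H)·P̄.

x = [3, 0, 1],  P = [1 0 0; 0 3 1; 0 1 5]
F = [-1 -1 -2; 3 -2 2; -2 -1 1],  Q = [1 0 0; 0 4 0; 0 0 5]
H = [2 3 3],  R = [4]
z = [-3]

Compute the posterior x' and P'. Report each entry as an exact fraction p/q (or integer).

x̄ = F·x = [-5, 11, -5]
P̄ = F·P·Fᵀ + Q = [29 -15 -4; -15 37 6; -4 6 15]
y = z − H·x̄ = [-11]
S = H·P̄·Hᵀ + R = [468]
K = P̄·Hᵀ·S⁻¹ = [1/468; 11/52; 55/468]
x' = x̄ + K·y = [-2351/468, 451/52, -2945/468]
P' = (I − K·H)·P̄ = [13571/468 -791/52 -1927/468; -791/52 835/52 -293/52; -1927/468 -293/52 3995/468]

x' = [-2351/468, 451/52, -2945/468]
P' = [13571/468 -791/52 -1927/468; -791/52 835/52 -293/52; -1927/468 -293/52 3995/468]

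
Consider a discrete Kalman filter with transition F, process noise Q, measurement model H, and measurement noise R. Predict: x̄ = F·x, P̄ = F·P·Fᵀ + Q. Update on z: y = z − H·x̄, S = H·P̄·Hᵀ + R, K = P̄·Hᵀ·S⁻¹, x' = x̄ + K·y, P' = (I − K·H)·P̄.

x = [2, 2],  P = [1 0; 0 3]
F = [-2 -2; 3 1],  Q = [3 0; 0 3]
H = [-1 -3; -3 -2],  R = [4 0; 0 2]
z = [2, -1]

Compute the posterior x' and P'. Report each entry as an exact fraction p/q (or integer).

x̄ = F·x = [-8, 8]
P̄ = F·P·Fᵀ + Q = [19 -12; -12 15]
y = z − H·x̄ = [18, -9]
S = H·P̄·Hᵀ + R = [86 15; 15 89]
K = P̄·Hᵀ·S⁻¹ = [2008/7429 -3093/7429; -3027/7429 1011/7429]
x' = x̄ + K·y = [4549/7429, -4153/7429]
P' = (I − K·H)·P̄ = [4946/7429 -4326/7429; -4326/7429 5478/7429]

x' = [4549/7429, -4153/7429]
P' = [4946/7429 -4326/7429; -4326/7429 5478/7429]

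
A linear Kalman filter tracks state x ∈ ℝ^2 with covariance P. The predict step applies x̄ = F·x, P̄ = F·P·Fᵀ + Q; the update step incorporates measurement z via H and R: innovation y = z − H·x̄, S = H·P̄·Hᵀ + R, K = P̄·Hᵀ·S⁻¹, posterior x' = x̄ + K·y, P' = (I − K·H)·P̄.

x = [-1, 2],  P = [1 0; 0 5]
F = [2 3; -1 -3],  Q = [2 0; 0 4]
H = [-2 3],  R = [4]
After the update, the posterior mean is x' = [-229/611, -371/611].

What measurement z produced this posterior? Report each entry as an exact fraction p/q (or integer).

x̄ = F·x = [4, -5]
P̄ = F·P·Fᵀ + Q = [51 -47; -47 50]
S = H·P̄·Hᵀ + R = [1222]
K = P̄·Hᵀ·S⁻¹ = [-243/1222; 122/611]
x' − x̄ = [-2673/611, 2684/611] = K·y
y = (KᵀK)⁻¹·Kᵀ·(x' − x̄) = [22]
z = y + H·x̄ = [22] + [-23] = [-1]

z = [-1]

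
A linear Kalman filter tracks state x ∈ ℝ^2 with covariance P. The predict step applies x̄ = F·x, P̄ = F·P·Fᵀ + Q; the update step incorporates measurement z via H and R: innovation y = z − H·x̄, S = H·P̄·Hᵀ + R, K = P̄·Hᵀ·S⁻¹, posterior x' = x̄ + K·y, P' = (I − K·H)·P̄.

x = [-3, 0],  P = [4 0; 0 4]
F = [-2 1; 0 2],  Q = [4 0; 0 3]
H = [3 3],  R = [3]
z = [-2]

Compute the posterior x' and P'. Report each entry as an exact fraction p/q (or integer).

x̄ = F·x = [6, 0]
P̄ = F·P·Fᵀ + Q = [24 8; 8 19]
y = z − H·x̄ = [-20]
S = H·P̄·Hᵀ + R = [534]
K = P̄·Hᵀ·S⁻¹ = [16/89; 27/178]
x' = x̄ + K·y = [214/89, -270/89]
P' = (I − K·H)·P̄ = [600/89 -584/89; -584/89 1195/178]

x' = [214/89, -270/89]
P' = [600/89 -584/89; -584/89 1195/178]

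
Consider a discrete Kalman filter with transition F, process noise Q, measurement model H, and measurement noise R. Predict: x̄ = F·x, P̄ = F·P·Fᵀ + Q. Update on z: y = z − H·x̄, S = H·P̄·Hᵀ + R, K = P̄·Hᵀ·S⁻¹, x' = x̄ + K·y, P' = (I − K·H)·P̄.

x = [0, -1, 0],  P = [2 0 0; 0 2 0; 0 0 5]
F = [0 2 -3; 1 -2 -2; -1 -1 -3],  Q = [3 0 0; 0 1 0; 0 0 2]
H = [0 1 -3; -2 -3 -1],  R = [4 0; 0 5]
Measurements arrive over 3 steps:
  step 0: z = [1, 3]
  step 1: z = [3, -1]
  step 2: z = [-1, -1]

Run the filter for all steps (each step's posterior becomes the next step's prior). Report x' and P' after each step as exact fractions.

step 0: x̄ = F·x = [-2, 2, 1]
step 0: P̄ = F·P·Fᵀ + Q = [56 22 41; 22 31 32; 41 32 51]
step 0: y = z − H·x̄ = [2, 6]
step 0: S = H·P̄·Hᵀ + R = [302 518; 518 1179]
step 0: K = P̄·Hᵀ·S⁻¹ = [-5637/87734 -6910/43867; 10907/87734 -8684/43867; -24037/87734 -3240/43867]
step 0: x' = x̄ + K·y = [-134831/43867, 46537/43867, 390/43867]
step 0: P' = (I − K·H)·P̄ = [1317187/87734 -771837/87734 -249763/87734; -771837/87734 493517/87734 149963/87734; -249763/87734 149963/87734 82037/87734]
step 1: x̄ = F·x = [91904/43867, -228685/43867, 87124/43867]
step 1: P̄ = F·P·Fᵀ + Q = [1176047/87734 -1976305/87734 95795/87734; -1976305/87734 8993241/87734 839699/87734; 95795/87734 839699/87734 582031/87734]
step 1: y = z − H·x̄ = [621658/43867, -458990/43867]
step 1: S = H·P̄·Hᵀ + R = [4772131/43867 -6994329/43867; -6994329/43867 34184886/43867]
step 1: K = P̄·Hᵀ·S⁻¹ = [-201505093/867881825 2959398/867881825; 206630418/867881825 -260686698/867881825; -205223853/867881825 -251360926/2603645475]
step 1: x' = x̄ + K·y = [-1068315042/867881825, 1131476617/867881825, -923814946/2603645475]
step 1: P' = (I − K·H)·P̄ = [12634167171/1735763650 -7750582571/1735763650 -2046180609/1735763650; -7750582571/1735763650 5597713971/1735763650 1314890209/1735763650; -2046180609/1735763650 1314890209/1735763650 2956681033/5207290950]
step 2: x̄ = F·x = [637353636/173576365, -8146174936/2603645475, 860653371/867881825]
step 2: P̄ = F·P·Fᵀ + Q = [827580297/69430546 -4642067343/347152730 618513569/347152730; -4642067343/347152730 271227607423/5207290950 9289342547/1735763650; 618513569/347152730 9289342547/1735763650 10684543999/1735763650]
step 2: y = z − H·x̄ = [531536392/104145819, -355973406/173576365]
step 2: S = H·P̄·Hᵀ + R = [8266625867/104145819 -1997663091/34715273; -1997663091/34715273 14107730006/34715273]
step 2: K = P̄·Hᵀ·S⁻¹ = [-705290332581/3014562273983 7652595466/3014562273983; 3583453174246/15072811369915 -4494787481916/15072811369915; -3547631465103/15072811369915 -1458309232152/15072811369915]
step 2: x' = x̄ + K·y = [37269061410264/15072811369915, -19652057959392/15072811369915, -168299954207/15072811369915]
step 2: P' = (I − K·H)·P̄ = [45240920810201/6029124547966 -138658712692917/30145622739830 -36815699796559/30145622739830; -138658712692917/30145622739830 19909270520179/6029124547966 23626242402309/30145622739830; -36815699796559/30145622739830 23626242402309/30145622739830 17335764707711/30145622739830]

step 0: x' = [-134831/43867, 46537/43867, 390/43867], P' = [1317187/87734 -771837/87734 -249763/87734; -771837/87734 493517/87734 149963/87734; -249763/87734 149963/87734 82037/87734]
step 1: x' = [-1068315042/867881825, 1131476617/867881825, -923814946/2603645475], P' = [12634167171/1735763650 -7750582571/1735763650 -2046180609/1735763650; -7750582571/1735763650 5597713971/1735763650 1314890209/1735763650; -2046180609/1735763650 1314890209/1735763650 2956681033/5207290950]
step 2: x' = [37269061410264/15072811369915, -19652057959392/15072811369915, -168299954207/15072811369915], P' = [45240920810201/6029124547966 -138658712692917/30145622739830 -36815699796559/30145622739830; -138658712692917/30145622739830 19909270520179/6029124547966 23626242402309/30145622739830; -36815699796559/30145622739830 23626242402309/30145622739830 17335764707711/30145622739830]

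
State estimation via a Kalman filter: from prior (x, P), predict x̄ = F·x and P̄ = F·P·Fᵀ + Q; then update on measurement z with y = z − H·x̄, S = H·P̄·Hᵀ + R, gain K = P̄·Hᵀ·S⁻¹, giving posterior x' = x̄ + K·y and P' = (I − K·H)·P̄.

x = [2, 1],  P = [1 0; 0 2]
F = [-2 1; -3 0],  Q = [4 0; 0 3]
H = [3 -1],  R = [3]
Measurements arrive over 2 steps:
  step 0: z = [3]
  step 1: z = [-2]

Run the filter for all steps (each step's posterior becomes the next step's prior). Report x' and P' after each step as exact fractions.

step 0: x' = [-21/23, -126/23], P' = [38/23 90/23; 90/23 264/23]
step 1: x' = [-309/344, -209/688], P' = [251/172 1263/344; 1263/344 8115/688]

step 0: x̄ = F·x = [-3, -6]
step 0: P̄ = F·P·Fᵀ + Q = [10 6; 6 12]
step 0: y = z − H·x̄ = [6]
step 0: S = H·P̄·Hᵀ + R = [69]
step 0: K = P̄·Hᵀ·S⁻¹ = [8/23; 2/23]
step 0: x' = x̄ + K·y = [-21/23, -126/23]
step 0: P' = (I − K·H)·P̄ = [38/23 90/23; 90/23 264/23]
step 1: x̄ = F·x = [-84/23, 63/23]
step 1: P̄ = F·P·Fᵀ + Q = [148/23 -42/23; -42/23 411/23]
step 1: y = z − H·x̄ = [269/23]
step 1: S = H·P̄·Hᵀ + R = [2064/23]
step 1: K = P̄·Hᵀ·S⁻¹ = [81/344; -179/688]
step 1: x' = x̄ + K·y = [-309/344, -209/688]
step 1: P' = (I − K·H)·P̄ = [251/172 1263/344; 1263/344 8115/688]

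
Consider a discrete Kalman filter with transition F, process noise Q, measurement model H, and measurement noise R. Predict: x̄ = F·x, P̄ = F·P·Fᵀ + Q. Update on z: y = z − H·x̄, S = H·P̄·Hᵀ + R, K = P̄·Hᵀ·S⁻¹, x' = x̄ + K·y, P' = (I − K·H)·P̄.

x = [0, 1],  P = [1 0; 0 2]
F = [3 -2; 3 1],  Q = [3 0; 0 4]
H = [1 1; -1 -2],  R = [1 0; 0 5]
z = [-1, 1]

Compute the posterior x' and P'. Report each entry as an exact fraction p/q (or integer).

x' = [-193/121, 59/121]
P' = [515/121 -380/121; -380/121 345/121]

x̄ = F·x = [-2, 1]
P̄ = F·P·Fᵀ + Q = [20 5; 5 15]
y = z − H·x̄ = [0, 1]
S = H·P̄·Hᵀ + R = [46 -65; -65 105]
K = P̄·Hᵀ·S⁻¹ = [135/121 49/121; -35/121 -62/121]
x' = x̄ + K·y = [-193/121, 59/121]
P' = (I − K·H)·P̄ = [515/121 -380/121; -380/121 345/121]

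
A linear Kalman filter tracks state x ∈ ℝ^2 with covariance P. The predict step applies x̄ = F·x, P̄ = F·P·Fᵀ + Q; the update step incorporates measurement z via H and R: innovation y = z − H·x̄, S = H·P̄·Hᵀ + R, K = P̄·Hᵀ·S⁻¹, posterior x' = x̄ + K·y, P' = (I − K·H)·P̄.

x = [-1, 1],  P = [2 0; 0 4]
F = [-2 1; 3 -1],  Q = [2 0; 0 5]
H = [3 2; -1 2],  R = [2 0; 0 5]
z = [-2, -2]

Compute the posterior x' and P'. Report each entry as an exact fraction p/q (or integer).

x̄ = F·x = [3, -4]
P̄ = F·P·Fᵀ + Q = [14 -16; -16 27]
y = z − H·x̄ = [-3, 9]
S = H·P̄·Hᵀ + R = [44 2; 2 191]
K = P̄·Hᵀ·S⁻¹ = [143/600 -73/300; 503/4200 767/2100]
x' = x̄ + K·y = [19/200, -1501/1400]
P' = (I − K·H)·P̄ = [127/300 -119/300; -119/300 1501/2100]

x' = [19/200, -1501/1400]
P' = [127/300 -119/300; -119/300 1501/2100]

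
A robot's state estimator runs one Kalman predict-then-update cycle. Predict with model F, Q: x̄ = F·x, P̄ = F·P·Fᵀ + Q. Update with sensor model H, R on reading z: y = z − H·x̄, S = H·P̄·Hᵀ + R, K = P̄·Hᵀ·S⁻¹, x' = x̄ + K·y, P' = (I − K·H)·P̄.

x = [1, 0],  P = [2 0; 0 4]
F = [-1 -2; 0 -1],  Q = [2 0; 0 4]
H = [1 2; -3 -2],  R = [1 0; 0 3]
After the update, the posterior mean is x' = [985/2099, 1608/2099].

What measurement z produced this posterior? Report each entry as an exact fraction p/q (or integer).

x̄ = F·x = [-1, 0]
P̄ = F·P·Fᵀ + Q = [20 8; 8 8]
S = H·P̄·Hᵀ + R = [85 -156; -156 311]
K = P̄·Hᵀ·S⁻¹ = [-660/2099 -844/2099; 1224/2099 344/2099]
x' − x̄ = [3084/2099, 1608/2099] = K·y
y = (KᵀK)⁻¹·Kᵀ·(x' − x̄) = [3, -6]
z = y + H·x̄ = [3, -6] + [-1, 3] = [2, -3]

z = [2, -3]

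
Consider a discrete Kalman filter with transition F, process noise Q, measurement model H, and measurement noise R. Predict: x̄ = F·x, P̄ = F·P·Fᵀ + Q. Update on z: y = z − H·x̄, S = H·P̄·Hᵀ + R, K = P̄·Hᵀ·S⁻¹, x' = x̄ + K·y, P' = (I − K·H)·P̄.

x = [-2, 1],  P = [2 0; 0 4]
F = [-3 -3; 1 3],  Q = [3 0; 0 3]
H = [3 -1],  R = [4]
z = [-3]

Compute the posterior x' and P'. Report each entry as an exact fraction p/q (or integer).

x' = [29/270, 2647/810]
P' = [89/90 517/270; 517/270 5321/810]

x̄ = F·x = [3, 1]
P̄ = F·P·Fᵀ + Q = [57 -42; -42 41]
y = z − H·x̄ = [-11]
S = H·P̄·Hᵀ + R = [810]
K = P̄·Hᵀ·S⁻¹ = [71/270; -167/810]
x' = x̄ + K·y = [29/270, 2647/810]
P' = (I − K·H)·P̄ = [89/90 517/270; 517/270 5321/810]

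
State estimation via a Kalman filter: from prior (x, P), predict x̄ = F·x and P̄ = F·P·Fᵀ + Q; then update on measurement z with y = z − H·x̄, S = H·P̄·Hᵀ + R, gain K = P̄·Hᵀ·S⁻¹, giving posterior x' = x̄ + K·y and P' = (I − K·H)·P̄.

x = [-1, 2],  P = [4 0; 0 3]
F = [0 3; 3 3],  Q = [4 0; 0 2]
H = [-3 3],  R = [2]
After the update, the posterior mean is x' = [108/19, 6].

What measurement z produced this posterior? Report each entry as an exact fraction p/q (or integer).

z = [1]

x̄ = F·x = [6, 3]
P̄ = F·P·Fᵀ + Q = [31 27; 27 65]
S = H·P̄·Hᵀ + R = [380]
K = P̄·Hᵀ·S⁻¹ = [-3/95; 3/10]
x' − x̄ = [-6/19, 3] = K·y
y = (KᵀK)⁻¹·Kᵀ·(x' − x̄) = [10]
z = y + H·x̄ = [10] + [-9] = [1]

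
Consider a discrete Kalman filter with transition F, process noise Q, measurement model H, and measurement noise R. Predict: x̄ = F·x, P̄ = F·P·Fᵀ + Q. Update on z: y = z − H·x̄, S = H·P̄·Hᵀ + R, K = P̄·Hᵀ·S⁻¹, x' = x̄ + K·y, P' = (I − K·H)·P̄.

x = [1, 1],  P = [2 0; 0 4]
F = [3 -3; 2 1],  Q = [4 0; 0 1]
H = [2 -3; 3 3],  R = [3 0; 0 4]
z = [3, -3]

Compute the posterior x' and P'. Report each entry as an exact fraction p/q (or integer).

x̄ = F·x = [0, 3]
P̄ = F·P·Fᵀ + Q = [58 0; 0 13]
y = z − H·x̄ = [12, -12]
S = H·P̄·Hᵀ + R = [352 231; 231 643]
K = P̄·Hᵀ·S⁻¹ = [34394/172975 3132/15725; -34086/172975 2067/15725]
x' = x̄ + K·y = [-696/172975, -162951/172975]
P' = (I − K·H)·P̄ = [48198/172975 -2262/172975; -2262/172975 32578/172975]

x' = [-696/172975, -162951/172975]
P' = [48198/172975 -2262/172975; -2262/172975 32578/172975]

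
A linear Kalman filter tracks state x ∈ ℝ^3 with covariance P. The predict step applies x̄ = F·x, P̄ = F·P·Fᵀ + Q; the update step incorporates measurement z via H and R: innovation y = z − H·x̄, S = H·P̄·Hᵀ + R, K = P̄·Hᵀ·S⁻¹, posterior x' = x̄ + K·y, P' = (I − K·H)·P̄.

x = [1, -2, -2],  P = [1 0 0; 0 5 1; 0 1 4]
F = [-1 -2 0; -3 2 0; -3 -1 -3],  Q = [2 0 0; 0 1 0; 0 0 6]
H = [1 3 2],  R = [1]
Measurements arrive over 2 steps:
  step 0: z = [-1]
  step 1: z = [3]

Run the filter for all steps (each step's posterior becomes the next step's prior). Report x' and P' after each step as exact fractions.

step 0: x̄ = F·x = [3, -7, 5]
step 0: P̄ = F·P·Fᵀ + Q = [23 -17 19; -17 30 -7; 19 -7 62]
step 0: y = z − H·x̄ = [7]
step 0: S = H·P̄·Hᵀ + R = [432]
step 0: K = P̄·Hᵀ·S⁻¹ = [5/216; 59/432; 61/216]
step 0: x' = x̄ + K·y = [683/216, -2611/432, 1507/216]
step 0: P' = (I − K·H)·P̄ = [2459/108 -3967/216 1747/108; -3967/216 9479/432 -5111/216; 1747/108 -5111/216 2975/108]
step 1: x̄ = F·x = [241/27, -1165/54, -10529/432]
step 1: P̄ = F·P·Fᵀ + Q = [1055/27 -2509/27 -2965/27; -2509/27 13880/27 27199/54; -2965/27 27199/54 224543/432]
step 1: y = z − H·x̄ = [2581/24]
step 1: S = H·P̄·Hᵀ + R = [47173/4]
step 1: K = P̄·Hᵀ·S⁻¹ = [-5512/141519; 29480/141519; 58579/283038]
step 1: x' = x̄ + K·y = [6033766/1273671, 2109365/2547342, -5388415/2547342]
step 1: P' = (I − K·H)·P̄ = [26980907/1273671 3513263/1273671 -18785152/1273671; 3513263/1273671 2958440/1273671 -12123263/2547342; -18785152/1273671 -12123263/2547342 18616826/1273671]

step 0: x' = [683/216, -2611/432, 1507/216], P' = [2459/108 -3967/216 1747/108; -3967/216 9479/432 -5111/216; 1747/108 -5111/216 2975/108]
step 1: x' = [6033766/1273671, 2109365/2547342, -5388415/2547342], P' = [26980907/1273671 3513263/1273671 -18785152/1273671; 3513263/1273671 2958440/1273671 -12123263/2547342; -18785152/1273671 -12123263/2547342 18616826/1273671]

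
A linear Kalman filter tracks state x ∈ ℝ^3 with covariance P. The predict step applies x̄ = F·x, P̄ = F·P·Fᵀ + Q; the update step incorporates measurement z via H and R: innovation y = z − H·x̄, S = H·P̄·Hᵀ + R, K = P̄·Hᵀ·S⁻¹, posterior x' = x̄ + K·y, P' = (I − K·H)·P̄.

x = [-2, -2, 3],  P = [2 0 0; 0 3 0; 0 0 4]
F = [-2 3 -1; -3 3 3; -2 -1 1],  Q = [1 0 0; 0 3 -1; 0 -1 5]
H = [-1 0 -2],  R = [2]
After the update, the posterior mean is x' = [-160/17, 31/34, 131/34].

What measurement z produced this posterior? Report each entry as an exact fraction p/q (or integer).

z = [2]

x̄ = F·x = [-5, 9, 9]
P̄ = F·P·Fᵀ + Q = [40 27 -5; 27 84 14; -5 14 20]
S = H·P̄·Hᵀ + R = [102]
K = P̄·Hᵀ·S⁻¹ = [-5/17; -55/102; -35/102]
x' − x̄ = [-75/17, -275/34, -175/34] = K·y
y = (KᵀK)⁻¹·Kᵀ·(x' − x̄) = [15]
z = y + H·x̄ = [15] + [-13] = [2]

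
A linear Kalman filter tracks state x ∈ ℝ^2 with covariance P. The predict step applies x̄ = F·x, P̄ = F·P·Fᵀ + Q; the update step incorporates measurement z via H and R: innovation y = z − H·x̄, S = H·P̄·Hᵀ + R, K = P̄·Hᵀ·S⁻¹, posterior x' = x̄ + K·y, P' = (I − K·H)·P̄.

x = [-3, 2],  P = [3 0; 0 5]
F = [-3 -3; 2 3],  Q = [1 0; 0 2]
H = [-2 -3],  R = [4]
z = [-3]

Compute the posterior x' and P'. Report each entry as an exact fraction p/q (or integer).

x̄ = F·x = [3, 0]
P̄ = F·P·Fᵀ + Q = [73 -63; -63 59]
y = z − H·x̄ = [3]
S = H·P̄·Hᵀ + R = [71]
K = P̄·Hᵀ·S⁻¹ = [43/71; -51/71]
x' = x̄ + K·y = [342/71, -153/71]
P' = (I − K·H)·P̄ = [3334/71 -2280/71; -2280/71 1588/71]

x' = [342/71, -153/71]
P' = [3334/71 -2280/71; -2280/71 1588/71]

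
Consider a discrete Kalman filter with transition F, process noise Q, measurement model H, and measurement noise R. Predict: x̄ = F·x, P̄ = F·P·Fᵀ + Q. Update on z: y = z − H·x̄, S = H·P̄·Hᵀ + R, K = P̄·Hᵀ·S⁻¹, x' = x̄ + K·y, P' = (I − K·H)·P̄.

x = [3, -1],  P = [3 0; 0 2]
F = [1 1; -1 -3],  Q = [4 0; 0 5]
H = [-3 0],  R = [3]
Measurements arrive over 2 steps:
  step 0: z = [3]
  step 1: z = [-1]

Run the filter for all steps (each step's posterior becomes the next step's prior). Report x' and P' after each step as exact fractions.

step 0: x̄ = F·x = [2, 0]
step 0: P̄ = F·P·Fᵀ + Q = [9 -9; -9 26]
step 0: y = z − H·x̄ = [9]
step 0: S = H·P̄·Hᵀ + R = [84]
step 0: K = P̄·Hᵀ·S⁻¹ = [-9/28; 9/28]
step 0: x' = x̄ + K·y = [-25/28, 81/28]
step 0: P' = (I − K·H)·P̄ = [9/28 -9/28; -9/28 485/28]
step 1: x̄ = F·x = [2, -109/14]
step 1: P̄ = F·P·Fᵀ + Q = [21 -51; -51 1115/7]
step 1: y = z − H·x̄ = [5]
step 1: S = H·P̄·Hᵀ + R = [192]
step 1: K = P̄·Hᵀ·S⁻¹ = [-21/64; 51/64]
step 1: x' = x̄ + K·y = [23/64, -1703/448]
step 1: P' = (I − K·H)·P̄ = [21/64 -51/64; -51/64 16739/448]

step 0: x' = [-25/28, 81/28], P' = [9/28 -9/28; -9/28 485/28]
step 1: x' = [23/64, -1703/448], P' = [21/64 -51/64; -51/64 16739/448]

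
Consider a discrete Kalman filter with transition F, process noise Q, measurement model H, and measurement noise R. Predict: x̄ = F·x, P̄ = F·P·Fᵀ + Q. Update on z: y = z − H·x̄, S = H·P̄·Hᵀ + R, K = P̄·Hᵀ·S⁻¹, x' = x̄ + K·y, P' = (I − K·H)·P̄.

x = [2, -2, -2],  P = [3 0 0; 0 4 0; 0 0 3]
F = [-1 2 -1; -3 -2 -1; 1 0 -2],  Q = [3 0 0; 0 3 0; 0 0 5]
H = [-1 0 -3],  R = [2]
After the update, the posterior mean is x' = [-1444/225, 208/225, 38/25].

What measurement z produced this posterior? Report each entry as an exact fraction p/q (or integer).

x̄ = F·x = [-4, 0, 6]
P̄ = F·P·Fᵀ + Q = [25 -4 3; -4 49 -3; 3 -3 20]
S = H·P̄·Hᵀ + R = [225]
K = P̄·Hᵀ·S⁻¹ = [-34/225; 13/225; -7/25]
x' − x̄ = [-544/225, 208/225, -112/25] = K·y
y = (KᵀK)⁻¹·Kᵀ·(x' − x̄) = [16]
z = y + H·x̄ = [16] + [-14] = [2]

z = [2]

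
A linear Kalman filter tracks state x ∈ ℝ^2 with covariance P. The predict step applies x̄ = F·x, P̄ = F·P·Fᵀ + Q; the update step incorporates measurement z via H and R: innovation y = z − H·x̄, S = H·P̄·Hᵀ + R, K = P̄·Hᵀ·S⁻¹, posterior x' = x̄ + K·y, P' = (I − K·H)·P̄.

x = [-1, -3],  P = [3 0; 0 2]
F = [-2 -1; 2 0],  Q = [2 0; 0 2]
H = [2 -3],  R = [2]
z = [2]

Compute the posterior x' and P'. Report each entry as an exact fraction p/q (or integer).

x̄ = F·x = [5, -2]
P̄ = F·P·Fᵀ + Q = [16 -12; -12 14]
y = z − H·x̄ = [-14]
S = H·P̄·Hᵀ + R = [336]
K = P̄·Hᵀ·S⁻¹ = [17/84; -11/56]
x' = x̄ + K·y = [13/6, 3/4]
P' = (I − K·H)·P̄ = [47/21 19/14; 19/14 29/28]

x' = [13/6, 3/4]
P' = [47/21 19/14; 19/14 29/28]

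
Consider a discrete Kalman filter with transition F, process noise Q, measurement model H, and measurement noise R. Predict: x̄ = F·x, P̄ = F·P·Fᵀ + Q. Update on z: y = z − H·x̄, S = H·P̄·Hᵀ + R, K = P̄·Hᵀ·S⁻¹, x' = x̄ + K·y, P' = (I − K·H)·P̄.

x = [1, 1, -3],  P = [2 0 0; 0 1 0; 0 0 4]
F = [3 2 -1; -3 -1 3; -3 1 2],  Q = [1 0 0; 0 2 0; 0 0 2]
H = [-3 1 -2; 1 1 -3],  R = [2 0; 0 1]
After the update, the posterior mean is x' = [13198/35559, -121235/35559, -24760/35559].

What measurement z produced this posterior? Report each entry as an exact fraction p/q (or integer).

z = [-3, -1]

x̄ = F·x = [8, -13, -8]
P̄ = F·P·Fᵀ + Q = [27 -32 -24; -32 57 41; -24 41 37]
S = H·P̄·Hᵀ + R = [190 -111; -111 252]
K = P̄·Hᵀ·S⁻¹ = [-2981/11853 5515/35559; 2338/11853 -10739/35559; -202/11853 -13531/35559]
x' − x̄ = [-271274/35559, 341032/35559, 259712/35559] = K·y
y = (KᵀK)⁻¹·Kᵀ·(x' − x̄) = [18, -20]
z = y + H·x̄ = [18, -20] + [-21, 19] = [-3, -1]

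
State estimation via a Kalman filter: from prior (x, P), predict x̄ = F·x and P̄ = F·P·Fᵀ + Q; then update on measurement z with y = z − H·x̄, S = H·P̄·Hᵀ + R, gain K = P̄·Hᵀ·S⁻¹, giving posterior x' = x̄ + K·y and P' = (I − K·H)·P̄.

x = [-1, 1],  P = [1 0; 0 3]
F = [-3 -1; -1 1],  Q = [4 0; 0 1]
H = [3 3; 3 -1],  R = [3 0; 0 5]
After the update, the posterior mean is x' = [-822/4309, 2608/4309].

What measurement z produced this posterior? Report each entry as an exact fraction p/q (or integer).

z = [1, -1]

x̄ = F·x = [2, 2]
P̄ = F·P·Fᵀ + Q = [16 0; 0 5]
S = H·P̄·Hᵀ + R = [192 129; 129 154]
K = P̄·Hᵀ·S⁻¹ = [400/4309 1008/4309; 985/4309 -965/4309]
x' − x̄ = [-9440/4309, -6010/4309] = K·y
y = (KᵀK)⁻¹·Kᵀ·(x' − x̄) = [-11, -5]
z = y + H·x̄ = [-11, -5] + [12, 4] = [1, -1]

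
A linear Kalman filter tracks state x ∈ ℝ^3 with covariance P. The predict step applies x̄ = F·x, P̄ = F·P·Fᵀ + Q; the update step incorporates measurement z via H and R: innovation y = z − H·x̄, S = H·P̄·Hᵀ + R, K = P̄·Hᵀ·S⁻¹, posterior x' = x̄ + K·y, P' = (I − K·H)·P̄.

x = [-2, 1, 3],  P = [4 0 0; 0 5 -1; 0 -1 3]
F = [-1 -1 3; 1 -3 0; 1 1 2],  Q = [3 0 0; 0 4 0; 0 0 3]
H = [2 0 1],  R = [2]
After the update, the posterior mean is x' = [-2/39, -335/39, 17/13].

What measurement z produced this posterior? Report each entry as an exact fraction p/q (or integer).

x̄ = F·x = [10, -5, 5]
P̄ = F·P·Fᵀ + Q = [45 20 8; 20 53 -5; 8 -5 20]
S = H·P̄·Hᵀ + R = [234]
K = P̄·Hᵀ·S⁻¹ = [49/117; 35/234; 2/13]
x' − x̄ = [-392/39, -140/39, -48/13] = K·y
y = (KᵀK)⁻¹·Kᵀ·(x' − x̄) = [-24]
z = y + H·x̄ = [-24] + [25] = [1]

z = [1]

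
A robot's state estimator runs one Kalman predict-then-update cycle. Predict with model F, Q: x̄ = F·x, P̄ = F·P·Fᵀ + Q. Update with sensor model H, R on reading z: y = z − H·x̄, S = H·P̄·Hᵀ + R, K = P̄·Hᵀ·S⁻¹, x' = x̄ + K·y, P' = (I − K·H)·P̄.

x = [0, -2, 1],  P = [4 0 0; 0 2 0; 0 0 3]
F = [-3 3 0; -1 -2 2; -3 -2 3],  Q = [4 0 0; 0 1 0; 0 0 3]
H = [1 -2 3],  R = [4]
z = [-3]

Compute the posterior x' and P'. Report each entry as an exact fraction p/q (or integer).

x' = [-323/43, 226/43, 216/43]
P' = [3257/129 -2080/129 -2429/129; -2080/129 2201/129 2182/129; -2429/129 2182/129 2321/129]

x̄ = F·x = [-6, 6, 7]
P̄ = F·P·Fᵀ + Q = [58 0 24; 0 25 38; 24 38 74]
y = z − H·x̄ = [-6]
S = H·P̄·Hᵀ + R = [516]
K = P̄·Hᵀ·S⁻¹ = [65/258; 16/129; 85/258]
x' = x̄ + K·y = [-323/43, 226/43, 216/43]
P' = (I − K·H)·P̄ = [3257/129 -2080/129 -2429/129; -2080/129 2201/129 2182/129; -2429/129 2182/129 2321/129]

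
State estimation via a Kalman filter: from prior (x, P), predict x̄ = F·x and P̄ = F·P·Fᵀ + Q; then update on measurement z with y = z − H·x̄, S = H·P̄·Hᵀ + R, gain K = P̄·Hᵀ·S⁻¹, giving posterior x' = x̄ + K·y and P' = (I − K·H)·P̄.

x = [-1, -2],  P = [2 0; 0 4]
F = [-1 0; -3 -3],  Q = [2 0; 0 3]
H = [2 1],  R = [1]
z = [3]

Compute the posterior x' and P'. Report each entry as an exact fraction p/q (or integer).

x̄ = F·x = [1, 9]
P̄ = F·P·Fᵀ + Q = [4 6; 6 57]
y = z − H·x̄ = [-8]
S = H·P̄·Hᵀ + R = [98]
K = P̄·Hᵀ·S⁻¹ = [1/7; 69/98]
x' = x̄ + K·y = [-1/7, 165/49]
P' = (I − K·H)·P̄ = [2 -27/7; -27/7 825/98]

x' = [-1/7, 165/49]
P' = [2 -27/7; -27/7 825/98]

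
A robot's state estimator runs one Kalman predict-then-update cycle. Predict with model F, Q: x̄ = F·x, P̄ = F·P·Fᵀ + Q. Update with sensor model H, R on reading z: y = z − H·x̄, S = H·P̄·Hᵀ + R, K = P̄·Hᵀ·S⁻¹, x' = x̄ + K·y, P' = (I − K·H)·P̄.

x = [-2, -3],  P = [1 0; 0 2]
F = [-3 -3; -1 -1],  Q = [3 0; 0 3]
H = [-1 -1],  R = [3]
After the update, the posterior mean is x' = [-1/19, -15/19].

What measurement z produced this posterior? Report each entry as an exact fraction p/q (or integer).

x̄ = F·x = [15, 5]
P̄ = F·P·Fᵀ + Q = [30 9; 9 6]
S = H·P̄·Hᵀ + R = [57]
K = P̄·Hᵀ·S⁻¹ = [-13/19; -5/19]
x' − x̄ = [-286/19, -110/19] = K·y
y = (KᵀK)⁻¹·Kᵀ·(x' − x̄) = [22]
z = y + H·x̄ = [22] + [-20] = [2]

z = [2]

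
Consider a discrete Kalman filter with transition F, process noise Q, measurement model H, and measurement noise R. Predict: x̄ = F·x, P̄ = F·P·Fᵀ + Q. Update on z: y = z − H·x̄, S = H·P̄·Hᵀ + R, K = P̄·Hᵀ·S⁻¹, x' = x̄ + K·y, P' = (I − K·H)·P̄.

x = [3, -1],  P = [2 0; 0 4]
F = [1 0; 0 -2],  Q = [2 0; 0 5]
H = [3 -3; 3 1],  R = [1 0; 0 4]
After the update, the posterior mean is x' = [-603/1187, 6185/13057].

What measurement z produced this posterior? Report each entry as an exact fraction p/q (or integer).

x̄ = F·x = [3, 2]
P̄ = F·P·Fᵀ + Q = [4 0; 0 21]
S = H·P̄·Hᵀ + R = [226 -27; -27 61]
K = P̄·Hᵀ·S⁻¹ = [96/1187 276/1187; -3276/13057 3045/13057]
x' − x̄ = [-4164/1187, -19929/13057] = K·y
y = (KᵀK)⁻¹·Kᵀ·(x' − x̄) = [-6, -13]
z = y + H·x̄ = [-6, -13] + [3, 11] = [-3, -2]

z = [-3, -2]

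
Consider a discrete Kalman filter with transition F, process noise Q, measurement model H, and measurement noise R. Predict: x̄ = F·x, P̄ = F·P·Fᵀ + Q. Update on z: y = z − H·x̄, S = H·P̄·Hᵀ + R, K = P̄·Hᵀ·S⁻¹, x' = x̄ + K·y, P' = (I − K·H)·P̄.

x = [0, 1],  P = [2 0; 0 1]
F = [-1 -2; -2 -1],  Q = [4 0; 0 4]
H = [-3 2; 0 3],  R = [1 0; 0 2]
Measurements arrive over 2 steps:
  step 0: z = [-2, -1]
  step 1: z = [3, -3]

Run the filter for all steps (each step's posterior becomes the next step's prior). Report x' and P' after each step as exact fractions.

step 0: x' = [3118/7873, -2815/7873], P' = [1618/7873 1140/7873; 1140/7873 1718/7873]
step 1: x' = [-7968494/4993087, -4745501/4993087], P' = [1003426/4993087 698766/4993087; 698766/4993087 1060991/4993087]

step 0: x̄ = F·x = [-2, -1]
step 0: P̄ = F·P·Fᵀ + Q = [10 6; 6 13]
step 0: y = z − H·x̄ = [-6, 2]
step 0: S = H·P̄·Hᵀ + R = [71 24; 24 119]
step 0: K = P̄·Hᵀ·S⁻¹ = [-2574/7873 1710/7873; 16/7873 2577/7873]
step 0: x' = x̄ + K·y = [3118/7873, -2815/7873]
step 0: P' = (I − K·H)·P̄ = [1618/7873 1140/7873; 1140/7873 1718/7873]
step 1: x̄ = F·x = [2512/7873, -3421/7873]
step 1: P̄ = F·P·Fᵀ + Q = [44542/7873 12372/7873; 12372/7873 44242/7873]
step 1: y = z − H·x̄ = [37997/7873, -13356/7873]
step 1: S = H·P̄·Hᵀ + R = [437255/7873 154104/7873; 154104/7873 413924/7873]
step 1: K = P̄·Hᵀ·S⁻¹ = [-1612746/4993087 1048149/4993087; 25684/4993087 3182973/9986174]
step 1: x' = x̄ + K·y = [-7968494/4993087, -4745501/4993087]
step 1: P' = (I − K·H)·P̄ = [1003426/4993087 698766/4993087; 698766/4993087 1060991/4993087]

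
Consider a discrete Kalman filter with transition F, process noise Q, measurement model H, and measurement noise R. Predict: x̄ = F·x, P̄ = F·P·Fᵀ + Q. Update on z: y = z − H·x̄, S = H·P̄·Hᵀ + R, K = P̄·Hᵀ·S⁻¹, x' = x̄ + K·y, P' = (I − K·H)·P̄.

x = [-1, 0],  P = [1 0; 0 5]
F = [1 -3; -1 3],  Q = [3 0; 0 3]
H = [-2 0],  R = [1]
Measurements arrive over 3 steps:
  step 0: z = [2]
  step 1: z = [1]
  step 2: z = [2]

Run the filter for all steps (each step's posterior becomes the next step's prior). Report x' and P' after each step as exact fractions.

step 0: x' = [-1, 1], P' = [49/197 -46/197; -46/197 1189/197]
step 1: x' = [-24022/46665, 32296/46665], P' = [11617/46665 -11026/46665; -11026/46665 283333/46665]
step 2: x' = [-2238394/2223545, 2416582/2223545], P' = [553553/2223545 -525554/2223545; -525554/2223545 13502837/2223545]

step 0: x̄ = F·x = [-1, 1]
step 0: P̄ = F·P·Fᵀ + Q = [49 -46; -46 49]
step 0: y = z − H·x̄ = [0]
step 0: S = H·P̄·Hᵀ + R = [197]
step 0: K = P̄·Hᵀ·S⁻¹ = [-98/197; 92/197]
step 0: x' = x̄ + K·y = [-1, 1]
step 0: P' = (I − K·H)·P̄ = [49/197 -46/197; -46/197 1189/197]
step 1: x̄ = F·x = [-4, 4]
step 1: P̄ = F·P·Fᵀ + Q = [11617/197 -11026/197; -11026/197 11617/197]
step 1: y = z − H·x̄ = [-7]
step 1: S = H·P̄·Hᵀ + R = [46665/197]
step 1: K = P̄·Hᵀ·S⁻¹ = [-23234/46665; 22052/46665]
step 1: x' = x̄ + K·y = [-24022/46665, 32296/46665]
step 1: P' = (I − K·H)·P̄ = [11617/46665 -11026/46665; -11026/46665 283333/46665]
step 2: x̄ = F·x = [-24182/9333, 24182/9333]
step 2: P̄ = F·P·Fᵀ + Q = [553553/9333 -525554/9333; -525554/9333 553553/9333]
step 2: y = z − H·x̄ = [-29698/9333]
step 2: S = H·P̄·Hᵀ + R = [2223545/9333]
step 2: K = P̄·Hᵀ·S⁻¹ = [-1107106/2223545; 1051108/2223545]
step 2: x' = x̄ + K·y = [-2238394/2223545, 2416582/2223545]
step 2: P' = (I − K·H)·P̄ = [553553/2223545 -525554/2223545; -525554/2223545 13502837/2223545]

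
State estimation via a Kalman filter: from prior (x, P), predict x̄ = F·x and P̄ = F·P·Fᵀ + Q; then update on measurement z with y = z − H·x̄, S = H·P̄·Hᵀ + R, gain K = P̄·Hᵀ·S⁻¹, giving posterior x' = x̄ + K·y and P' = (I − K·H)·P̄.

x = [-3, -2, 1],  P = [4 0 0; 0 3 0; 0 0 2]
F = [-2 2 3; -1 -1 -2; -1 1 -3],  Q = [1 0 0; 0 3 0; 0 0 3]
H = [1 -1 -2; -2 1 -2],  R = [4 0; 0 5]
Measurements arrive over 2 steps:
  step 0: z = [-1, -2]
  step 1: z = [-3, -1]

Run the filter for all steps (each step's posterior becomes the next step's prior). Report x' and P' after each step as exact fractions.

step 0: x̄ = F·x = [5, 3, -2]
step 0: P̄ = F·P·Fᵀ + Q = [47 -10 -4; -10 18 13; -4 13 28]
step 0: y = z − H·x̄ = [-7, 1]
step 0: S = H·P̄·Hᵀ + R = [269 -38; -38 279]
step 0: K = P̄·Hᵀ·S⁻¹ = [14487/73607 -23354/73607; -14610/73607 1176/73607; -21697/73607 -12189/73607]
step 0: x' = x̄ + K·y = [243272/73607, 324267/73607, -7524/73607]
step 0: P' = (I − K·H)·P̄ = [275890/73607 326476/73607 -54267/73607; 326476/73607 521874/73607 -68479/73607; -54267/73607 -68479/73607 50500/73607]
step 1: x̄ = F·x = [139418/73607, -552491/73607, 103567/73607]
step 1: P̄ = F·P·Fᵀ + Q = [936811/73607 -369882/73607 -122240/73607; -369882/73607 1382553/73607 -282798/73607; -122240/73607 -282798/73607 905405/73607]
step 1: y = z − H·x̄ = [-705596/73607, 964854/73607]
step 1: S = H·P̄·Hᵀ + R = [6332944/73607 -988681/73607; -988681/73607 10752252/73607]
step 1: K = P̄·Hᵀ·S⁻¹ = [199739236/911814361 -151155349/911814361; -137265525/911814361 215319159/911814361; -265900296/911814361 -181259892/911814361]
step 1: x' = x̄ + K·y = [-2169015372/911814361, -2705770795/911814361, 1455876905/911814361]
step 1: P' = (I − K·H)·P̄ = [3290508281/911814361 4158395577/911814361 -833422120/911814361; 4158395577/911814361 7050422313/911814361 -1171482318/911814361; -833422120/911814361 -1171482318/911814361 700830691/911814361]

step 0: x' = [243272/73607, 324267/73607, -7524/73607], P' = [275890/73607 326476/73607 -54267/73607; 326476/73607 521874/73607 -68479/73607; -54267/73607 -68479/73607 50500/73607]
step 1: x' = [-2169015372/911814361, -2705770795/911814361, 1455876905/911814361], P' = [3290508281/911814361 4158395577/911814361 -833422120/911814361; 4158395577/911814361 7050422313/911814361 -1171482318/911814361; -833422120/911814361 -1171482318/911814361 700830691/911814361]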